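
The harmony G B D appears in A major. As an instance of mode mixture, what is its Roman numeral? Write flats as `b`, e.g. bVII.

In A major scale degree 7 is G#; G is its lowered form, from A minor. The diatonic chord on degree 7 would be G#dim (vii°), but G–B–D is the major chord from A minor. As a borrowed chord it is labeled bVII.

bVII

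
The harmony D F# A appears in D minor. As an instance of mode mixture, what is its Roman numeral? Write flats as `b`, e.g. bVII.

I

The root D is the diatonic 1st degree of D minor; the borrowing shows in the chord quality. Diatonically D minor has Dm (i) on that degree; D–F#–A is instead the major chord native to D major, so it takes the label I.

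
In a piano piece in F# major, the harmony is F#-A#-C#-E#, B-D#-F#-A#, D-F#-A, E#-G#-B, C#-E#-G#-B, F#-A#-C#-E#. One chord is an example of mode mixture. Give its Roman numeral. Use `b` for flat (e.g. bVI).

The diatonic triads in F# major are F#, G#m, A#m, B, C#, D#m, E#dim. F#–A#–C#–E# = F#maj7, B–D#–F#–A# = Bmaj7, E#–G#–B = E#dim and C#–E#–G#–B = C#7 are all diatonic. But D–F#–A is foreign: the diatonic vi on degree 6 is D#m, whereas D comes from F# minor. It is labeled bVI.

bVI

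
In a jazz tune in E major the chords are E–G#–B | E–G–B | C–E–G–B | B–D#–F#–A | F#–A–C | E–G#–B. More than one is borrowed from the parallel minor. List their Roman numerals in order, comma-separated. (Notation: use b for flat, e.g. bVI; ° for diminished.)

The diatonic triads in E major are E, F#m, G#m, A, B, C#m, D#dim. E–G#–B = E and B–D#–F#–A = B7 both belong to that set. E–G–B doesn't fit — on degree 1 E major would have E (I). Em is the degree-1 chord of E minor, so it is the borrowed i. C–E–G–B doesn't fit — on degree 6 E major would have C#m (vi). Cmaj7 is the degree-6 chord of E minor, so it is the borrowed bVImaj7. F#–A–C is not: scale degree 2 in E major carries F#m (ii). In E minor the chord on that degree is F#dim, so here it functions as ii°, borrowed from the parallel minor.

i, bVImaj7, ii°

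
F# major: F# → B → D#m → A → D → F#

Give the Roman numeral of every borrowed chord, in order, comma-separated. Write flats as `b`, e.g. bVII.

In F# major the diatonic chords are F#, G#m, A#m, B, C#, D#m, E#dim. F#, B and D#m are all diatonic. A (A–C#–E) is not: scale degree 3 in F# major carries A#m (iii). In F# minor the chord on that degree is A, so here it functions as bIII, borrowed from the parallel minor. But D (D–F#–A) is foreign: the diatonic vi on degree 6 is D#m, whereas D comes from F# minor. It is labeled bVI.

bIII, bVI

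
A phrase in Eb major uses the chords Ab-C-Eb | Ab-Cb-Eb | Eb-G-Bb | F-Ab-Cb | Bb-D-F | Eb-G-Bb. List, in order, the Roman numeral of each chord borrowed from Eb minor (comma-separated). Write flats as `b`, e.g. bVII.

In Eb major the diatonic chords are Eb, Fm, Gm, Ab, Bb, Cm, Ddim. Ab–C–Eb = Ab, Eb–G–Bb = Eb and Bb–D–F = Bb are all diatonic. But Ab–Cb–Eb is foreign: the diatonic IV on degree 4 is Ab, whereas Abm comes from Eb minor. It is labeled iv. But F–Ab–Cb is foreign: the diatonic ii on degree 2 is Fm, whereas Fdim comes from Eb minor. It is labeled ii°.

iv, ii°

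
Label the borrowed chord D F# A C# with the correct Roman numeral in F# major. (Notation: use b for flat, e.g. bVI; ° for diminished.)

D is the lowered form of scale degree 6 in F# major (the diatonic degree 6 is D#). D–F#–A–C# is a major-seventh chord — the form found in F# minor, not the diatonic vi (D#m). Borrowed into F# major it is written bVImaj7.

bVImaj7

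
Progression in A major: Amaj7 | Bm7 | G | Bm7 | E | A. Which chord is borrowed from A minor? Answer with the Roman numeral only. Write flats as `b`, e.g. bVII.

The diatonic triads in A major are A, Bm, C#m, D, E, F#m, G#dim. Amaj7, Bm7, E and A are all diatonic. G (G–B–D) doesn't fit — on degree 7 A major would have G#dim (vii°). G is the degree-7 chord of A minor, so it is the borrowed bVII.

bVII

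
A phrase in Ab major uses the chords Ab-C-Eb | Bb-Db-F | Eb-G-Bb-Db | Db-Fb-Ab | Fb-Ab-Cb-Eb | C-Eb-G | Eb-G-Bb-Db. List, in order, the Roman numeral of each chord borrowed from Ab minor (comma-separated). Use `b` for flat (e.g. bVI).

Ab major has the diatonic set Ab, Bbm, Cm, Db, Eb, Fm, Gdim. Ab–C–Eb = Ab, Bb–Db–F = Bbm, Eb–G–Bb–Db = Eb7 and C–Eb–G = Cm are all diatonic. But Db–Fb–Ab is foreign: the diatonic IV on degree 4 is Db, whereas Dbm comes from Ab minor. It is labeled iv. Fb–Ab–Cb–Eb is not: scale degree 6 in Ab major carries Fm (vi). In Ab minor the chord on that degree is Fbmaj7, so here it functions as bVImaj7, borrowed from the parallel minor.

iv, bVImaj7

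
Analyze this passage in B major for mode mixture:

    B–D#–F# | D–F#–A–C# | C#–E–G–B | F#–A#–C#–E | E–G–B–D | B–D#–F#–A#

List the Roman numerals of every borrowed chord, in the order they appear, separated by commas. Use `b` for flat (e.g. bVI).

The diatonic triads in B major are B, C#m, D#m, E, F#, G#m, A#dim. B–D#–F# = B, F#–A#–C#–E = F#7 and B–D#–F#–A# = Bmaj7 all belong to that set. But D–F#–A–C# is foreign: the diatonic iii on degree 3 is D#m, whereas Dmaj7 comes from B minor. It is labeled bIIImaj7. C#–E–G–B doesn't fit — on degree 2 B major would have C#m (ii). C#m7b5 is the degree-2 chord of B minor, so it is the borrowed iiø7. E–G–B–D doesn't fit — on degree 4 B major would have E (IV). Em7 is the degree-4 chord of B minor, so it is the borrowed iv7.

bIIImaj7, iiø7, iv7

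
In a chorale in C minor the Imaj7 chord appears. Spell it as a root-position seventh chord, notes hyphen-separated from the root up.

The root, C, is scale degree 1 — the same note in C minor and C major; only the chord quality changes. Stacking thirds in C major on C gives C–E–G–B.

C-E-G-B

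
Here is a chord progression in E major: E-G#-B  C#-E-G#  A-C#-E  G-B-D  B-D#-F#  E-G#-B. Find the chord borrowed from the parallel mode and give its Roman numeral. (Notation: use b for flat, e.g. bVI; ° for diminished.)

E major has the diatonic set E, F#m, G#m, A, B, C#m, D#dim. E–G#–B = E, C#–E–G# = C#m, A–C#–E = A and B–D#–F# = B all belong to that set. G–B–D is not: scale degree 3 in E major carries G#m (iii). In E minor the chord on that degree is G, so here it functions as bIII, borrowed from the parallel minor.

bIII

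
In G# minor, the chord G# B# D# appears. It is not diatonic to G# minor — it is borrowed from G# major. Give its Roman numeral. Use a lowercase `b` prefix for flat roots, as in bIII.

G# is scale degree 1 in G# minor. Diatonically G# minor has G#m (i) on that degree; G#–B#–D# is instead the major chord native to G# major, so it takes the label I.

I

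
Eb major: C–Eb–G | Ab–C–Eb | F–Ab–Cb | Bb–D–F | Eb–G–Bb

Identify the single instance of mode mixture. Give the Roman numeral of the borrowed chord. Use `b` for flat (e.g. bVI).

ii°

In Eb major the diatonic chords are Eb, Fm, Gm, Ab, Bb, Cm, Ddim. C–Eb–G = Cm, Ab–C–Eb = Ab, Bb–D–F = Bb and Eb–G–Bb = Eb are all diatonic. But F–Ab–Cb is foreign: the diatonic ii on degree 2 is Fm, whereas Fdim comes from Eb minor. It is labeled ii°.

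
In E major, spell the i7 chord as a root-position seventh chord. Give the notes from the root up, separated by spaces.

E G B D

The root, E, is scale degree 1 — the same note in E major and E minor; only the chord quality changes. Building the minor-seventh chord from the parallel minor on E: E–G–B–D.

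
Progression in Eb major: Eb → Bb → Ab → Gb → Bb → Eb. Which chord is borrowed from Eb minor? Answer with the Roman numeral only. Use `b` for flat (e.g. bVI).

The diatonic triads in Eb major are Eb, Fm, Gm, Ab, Bb, Cm, Ddim. Of the given chords, Eb, Bb and Ab are diatonic. Gb (Gb–Bb–Db) is not: scale degree 3 in Eb major carries Gm (iii). In Eb minor the chord on that degree is Gb, so here it functions as bIII, borrowed from the parallel minor.

bIII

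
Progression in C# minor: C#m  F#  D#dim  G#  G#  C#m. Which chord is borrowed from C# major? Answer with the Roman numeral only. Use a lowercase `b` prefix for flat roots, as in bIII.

The diatonic triads in C# minor (with V from harmonic minor) are C#m, D#dim, E, F#m, G#, A, B. C#m, D#dim and G# all belong to that set. But F# (F#–A#–C#) is foreign: the diatonic iv on degree 4 is F#m, whereas F# comes from C# major. It is labeled IV.

IV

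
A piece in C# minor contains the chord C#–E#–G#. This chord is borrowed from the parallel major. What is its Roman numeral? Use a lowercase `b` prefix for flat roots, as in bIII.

I

The root C# is the diatonic 1st degree of C# minor; the borrowing shows in the chord quality. C#–E#–G# is a major chord — the form found in C# major, not the diatonic i (C#m). Borrowed into C# minor it is written I.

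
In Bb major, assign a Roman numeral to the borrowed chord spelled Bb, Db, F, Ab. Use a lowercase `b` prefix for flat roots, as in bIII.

i7

Bb is scale degree 1 in Bb major. The diatonic chord on degree 1 would be Bb (I), but Bb–Db–F–Ab is the minor-seventh chord from Bb minor. As a borrowed chord it is labeled i7.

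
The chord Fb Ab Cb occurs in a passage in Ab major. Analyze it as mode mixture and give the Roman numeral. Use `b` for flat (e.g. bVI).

The root Fb is the lowered 6th scale degree — diatonically Ab major has F there. Diatonically Ab major has Fm (vi) on that degree; Fb–Ab–Cb is instead the major chord native to Ab minor, so it takes the label bVI.

bVI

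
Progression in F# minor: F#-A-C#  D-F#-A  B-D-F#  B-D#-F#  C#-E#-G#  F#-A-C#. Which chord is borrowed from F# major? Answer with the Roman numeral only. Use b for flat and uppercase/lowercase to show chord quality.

IV

In F# minor (with V from harmonic minor) the diatonic chords are F#m, G#dim, A, Bm, C#, D, E. F#–A–C# = F#m, D–F#–A = D, B–D–F# = Bm and C#–E#–G# = C# are all diatonic. But B–D#–F# is foreign: the diatonic iv on degree 4 is Bm, whereas B comes from F# major. It is labeled IV.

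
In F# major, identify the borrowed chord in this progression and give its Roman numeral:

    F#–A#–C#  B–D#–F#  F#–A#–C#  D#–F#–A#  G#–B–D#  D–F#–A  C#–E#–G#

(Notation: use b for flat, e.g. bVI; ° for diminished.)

The diatonic triads in F# major are F#, G#m, A#m, B, C#, D#m, E#dim. F#–A#–C# = F#, B–D#–F# = B, D#–F#–A# = D#m, G#–B–D# = G#m and C#–E#–G# = C# all belong to that set. D–F#–A is not: scale degree 6 in F# major carries D#m (vi). In F# minor the chord on that degree is D, so here it functions as bVI, borrowed from the parallel minor.

bVI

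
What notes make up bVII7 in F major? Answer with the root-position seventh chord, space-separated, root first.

The root of bVII7 is the lowered 7th degree: E becomes Eb. In F minor the chord on Eb is Eb–G–Bb–Db.

Eb G Bb Db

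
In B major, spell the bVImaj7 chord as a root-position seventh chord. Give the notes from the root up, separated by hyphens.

G-B-D-F#

The root of bVImaj7 is the lowered 6th degree: G# becomes G. In B minor the chord on G is G–B–D–F#.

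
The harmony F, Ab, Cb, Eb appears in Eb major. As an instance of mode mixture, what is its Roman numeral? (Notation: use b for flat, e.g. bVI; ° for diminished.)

iiø7

The root F is the diatonic 2nd degree of Eb major; the borrowing shows in the chord quality. Diatonically Eb major has Fm (ii) on that degree; F–Ab–Cb–Eb is instead the half-diminished-seventh chord native to Eb minor, so it takes the label iiø7.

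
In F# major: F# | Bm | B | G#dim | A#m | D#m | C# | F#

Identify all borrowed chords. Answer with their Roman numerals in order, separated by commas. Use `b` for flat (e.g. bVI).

iv, ii°

In F# major the diatonic chords are F#, G#m, A#m, B, C#, D#m, E#dim. F#, B, A#m, D#m and C# all belong to that set. But Bm (B–D–F#) is foreign: the diatonic IV on degree 4 is B, whereas Bm comes from F# minor. It is labeled iv. But G#dim (G#–B–D) is foreign: the diatonic ii on degree 2 is G#m, whereas G#dim comes from F# minor. It is labeled ii°.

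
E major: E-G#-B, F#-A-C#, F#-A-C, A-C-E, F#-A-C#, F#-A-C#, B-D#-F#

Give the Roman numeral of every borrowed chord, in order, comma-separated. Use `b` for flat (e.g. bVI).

The diatonic triads in E major are E, F#m, G#m, A, B, C#m, D#dim. E–G#–B = E, F#–A–C# = F#m and B–D#–F# = B are all diatonic. F#–A–C doesn't fit — on degree 2 E major would have F#m (ii). F#dim is the degree-2 chord of E minor, so it is the borrowed ii°. A–C–E doesn't fit — on degree 4 E major would have A (IV). Am is the degree-4 chord of E minor, so it is the borrowed iv.

ii°, iv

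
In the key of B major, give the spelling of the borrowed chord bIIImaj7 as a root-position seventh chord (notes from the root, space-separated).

D F# A C#

Scale degree 3 in B major is D#. bIIImaj7 uses the lowered form, D, taken from B minor. In B minor the chord on D is D–F#–A–C#.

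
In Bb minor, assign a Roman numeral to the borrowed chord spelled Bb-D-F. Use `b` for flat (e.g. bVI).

I

The root Bb is the diatonic 1st degree of Bb minor; the borrowing shows in the chord quality. Bb–D–F is a major chord — the form found in Bb major, not the diatonic i (Bbm). Borrowed into Bb minor it is written I.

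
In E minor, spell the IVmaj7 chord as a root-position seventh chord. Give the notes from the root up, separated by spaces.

A C# E G#

The root, A, is scale degree 4 — the same note in E minor and E major; only the chord quality changes. Stacking thirds in E major on A gives A–C#–E–G#.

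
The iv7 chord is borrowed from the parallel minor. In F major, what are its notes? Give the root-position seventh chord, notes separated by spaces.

iv7 is built on scale degree 4, which is Bb in both F major and its parallel. In F minor the chord on Bb is Bb–Db–F–Ab.

Bb Db F Ab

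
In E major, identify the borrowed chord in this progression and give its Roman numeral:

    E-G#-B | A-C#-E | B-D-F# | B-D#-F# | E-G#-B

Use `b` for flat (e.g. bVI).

In E major the diatonic chords are E, F#m, G#m, A, B, C#m, D#dim. E–G#–B = E, A–C#–E = A and B–D#–F# = B all belong to that set. B–D–F# doesn't fit — on degree 5 E major would have B (V). Bm is the degree-5 chord of E minor, so it is the borrowed v.

v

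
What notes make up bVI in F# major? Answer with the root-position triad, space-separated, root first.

D F# A

bVI is built on the lowered scale degree 6. In F# major degree 6 is D#; lowered it becomes D. Stacking thirds in F# minor on D gives D–F#–A.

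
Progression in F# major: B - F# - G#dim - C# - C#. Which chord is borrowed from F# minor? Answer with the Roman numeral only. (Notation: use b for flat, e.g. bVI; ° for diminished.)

In F# major the diatonic chords are F#, G#m, A#m, B, C#, D#m, E#dim. B, F# and C# are all diatonic. G#dim (G#–B–D) doesn't fit — on degree 2 F# major would have G#m (ii). G#dim is the degree-2 chord of F# minor, so it is the borrowed ii°.

ii°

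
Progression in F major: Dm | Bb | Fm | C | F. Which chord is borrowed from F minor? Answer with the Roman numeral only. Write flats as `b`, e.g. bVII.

The diatonic triads in F major are F, Gm, Am, Bb, C, Dm, Edim. Dm, Bb, C and F all belong to that set. Fm (F–Ab–C) doesn't fit — on degree 1 F major would have F (I). Fm is the degree-1 chord of F minor, so it is the borrowed i.

i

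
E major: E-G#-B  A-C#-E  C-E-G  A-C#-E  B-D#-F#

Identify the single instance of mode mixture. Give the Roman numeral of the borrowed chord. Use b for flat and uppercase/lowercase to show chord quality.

bVI

The diatonic triads in E major are E, F#m, G#m, A, B, C#m, D#dim. Of the given chords, E–G#–B = E, A–C#–E = A and B–D#–F# = B are diatonic. C–E–G doesn't fit — on degree 6 E major would have C#m (vi). C is the degree-6 chord of E minor, so it is the borrowed bVI.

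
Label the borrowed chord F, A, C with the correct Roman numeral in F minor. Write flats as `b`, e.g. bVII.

I

F is scale degree 1 in F minor. The diatonic chord on degree 1 would be Fm (i), but F–A–C is the major chord from F major. As a borrowed chord it is labeled I.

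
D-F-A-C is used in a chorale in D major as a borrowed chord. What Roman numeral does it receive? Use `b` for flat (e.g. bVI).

The root D is the diatonic 1st degree of D major; the borrowing shows in the chord quality. The diatonic chord on degree 1 would be D (I), but D–F–A–C is the minor-seventh chord from D minor. As a borrowed chord it is labeled i7.

i7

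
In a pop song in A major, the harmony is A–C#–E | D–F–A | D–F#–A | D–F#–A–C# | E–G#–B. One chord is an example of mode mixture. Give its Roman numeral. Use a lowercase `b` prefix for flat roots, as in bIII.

iv

In A major the diatonic chords are A, Bm, C#m, D, E, F#m, G#dim. A–C#–E = A, D–F#–A = D, D–F#–A–C# = Dmaj7 and E–G#–B = E all belong to that set. D–F–A is not: scale degree 4 in A major carries D (IV). In A minor the chord on that degree is Dm, so here it functions as iv, borrowed from the parallel minor.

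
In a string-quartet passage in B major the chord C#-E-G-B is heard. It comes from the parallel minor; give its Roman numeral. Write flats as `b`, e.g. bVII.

C# is scale degree 2 in B major. Diatonically B major has C#m (ii) on that degree; C#–E–G–B is instead the half-diminished-seventh chord native to B minor, so it takes the label iiø7.

iiø7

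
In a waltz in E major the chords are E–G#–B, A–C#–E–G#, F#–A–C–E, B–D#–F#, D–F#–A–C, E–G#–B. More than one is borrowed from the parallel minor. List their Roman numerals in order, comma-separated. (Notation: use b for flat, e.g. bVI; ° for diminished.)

iiø7, bVII7

E major has the diatonic set E, F#m, G#m, A, B, C#m, D#dim. Of the given chords, E–G#–B = E, A–C#–E–G# = Amaj7 and B–D#–F# = B are diatonic. F#–A–C–E is not: scale degree 2 in E major carries F#m (ii). In E minor the chord on that degree is F#m7b5, so here it functions as iiø7, borrowed from the parallel minor. D–F#–A–C is not: scale degree 7 in E major carries D#dim (vii°). In E minor the chord on that degree is D7, so here it functions as bVII7, borrowed from the parallel minor.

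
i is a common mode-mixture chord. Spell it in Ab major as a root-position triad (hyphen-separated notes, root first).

Ab-Cb-Eb

i is built on scale degree 1, which is Ab in both Ab major and its parallel. In Ab minor the chord on Ab is Ab–Cb–Eb.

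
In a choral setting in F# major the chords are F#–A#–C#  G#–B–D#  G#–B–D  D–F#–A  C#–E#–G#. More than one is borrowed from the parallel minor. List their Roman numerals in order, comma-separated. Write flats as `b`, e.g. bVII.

ii°, bVI

The diatonic triads in F# major are F#, G#m, A#m, B, C#, D#m, E#dim. Of the given chords, F#–A#–C# = F#, G#–B–D# = G#m and C#–E#–G# = C# are diatonic. G#–B–D is not: scale degree 2 in F# major carries G#m (ii). In F# minor the chord on that degree is G#dim, so here it functions as ii°, borrowed from the parallel minor. D–F#–A doesn't fit — on degree 6 F# major would have D#m (vi). D is the degree-6 chord of F# minor, so it is the borrowed bVI.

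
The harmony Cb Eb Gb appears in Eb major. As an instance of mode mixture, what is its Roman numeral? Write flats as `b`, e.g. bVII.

Cb is the lowered form of scale degree 6 in Eb major (the diatonic degree 6 is C). Cb–Eb–Gb is a major chord — the form found in Eb minor, not the diatonic vi (Cm). Borrowed into Eb major it is written bVI.

bVI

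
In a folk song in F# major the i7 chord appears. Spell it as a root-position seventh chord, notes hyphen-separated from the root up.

F#-A-C#-E

i7 is built on scale degree 1, which is F# in both F# major and its parallel. In F# minor the chord on F# is F#–A–C#–E.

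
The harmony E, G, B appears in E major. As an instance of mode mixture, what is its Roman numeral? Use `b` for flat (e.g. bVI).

i

E is scale degree 1 in E major. E–G–B is a minor chord — the form found in E minor, not the diatonic I (E). Borrowed into E major it is written i.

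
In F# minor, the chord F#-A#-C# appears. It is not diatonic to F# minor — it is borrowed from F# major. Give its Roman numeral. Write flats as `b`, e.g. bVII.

The root F# is the diatonic 1st degree of F# minor; the borrowing shows in the chord quality. Diatonically F# minor has F#m (i) on that degree; F#–A#–C# is instead the major chord native to F# major, so it takes the label I.

I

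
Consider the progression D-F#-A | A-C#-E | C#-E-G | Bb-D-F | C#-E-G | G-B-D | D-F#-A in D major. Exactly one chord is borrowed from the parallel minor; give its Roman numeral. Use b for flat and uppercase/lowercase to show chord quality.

bVI

In D major the diatonic chords are D, Em, F#m, G, A, Bm, C#dim. D–F#–A = D, A–C#–E = A, C#–E–G = C#dim and G–B–D = G are all diatonic. But Bb–D–F is foreign: the diatonic vi on degree 6 is Bm, whereas Bb comes from D minor. It is labeled bVI.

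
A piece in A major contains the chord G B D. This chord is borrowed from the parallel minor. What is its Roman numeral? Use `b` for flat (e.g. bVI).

G is the lowered form of scale degree 7 in A major (the diatonic degree 7 is G#). The diatonic chord on degree 7 would be G#dim (vii°), but G–B–D is the major chord from A minor. As a borrowed chord it is labeled bVII.

bVII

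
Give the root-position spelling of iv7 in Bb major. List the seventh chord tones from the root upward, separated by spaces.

Eb Gb Bb Db

iv7 is built on scale degree 4, which is Eb in both Bb major and its parallel. Building the minor-seventh chord from the parallel minor on Eb: Eb–Gb–Bb–Db.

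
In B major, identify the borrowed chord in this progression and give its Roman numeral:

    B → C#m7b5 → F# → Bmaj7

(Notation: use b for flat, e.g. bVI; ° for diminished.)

iiø7

B major has the diatonic set B, C#m, D#m, E, F#, G#m, A#dim. B, F# and Bmaj7 all belong to that set. But C#m7b5 (C#–E–G–B) is foreign: the diatonic ii on degree 2 is C#m, whereas C#m7b5 comes from B minor. It is labeled iiø7.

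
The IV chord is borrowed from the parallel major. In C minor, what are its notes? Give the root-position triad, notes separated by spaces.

The root, F, is scale degree 4 — the same note in C minor and C major; only the chord quality changes. Stacking thirds in C major on F gives F–A–C.

F A C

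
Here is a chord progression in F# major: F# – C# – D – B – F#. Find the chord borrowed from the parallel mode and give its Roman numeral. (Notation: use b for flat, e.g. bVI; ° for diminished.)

F# major has the diatonic set F#, G#m, A#m, B, C#, D#m, E#dim. Of the given chords, F#, C# and B are diatonic. But D (D–F#–A) is foreign: the diatonic vi on degree 6 is D#m, whereas D comes from F# minor. It is labeled bVI.

bVI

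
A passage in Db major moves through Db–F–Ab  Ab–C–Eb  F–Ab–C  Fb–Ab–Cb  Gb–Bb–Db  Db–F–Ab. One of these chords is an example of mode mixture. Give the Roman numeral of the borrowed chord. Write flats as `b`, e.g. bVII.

In Db major the diatonic chords are Db, Ebm, Fm, Gb, Ab, Bbm, Cdim. Of the given chords, Db–F–Ab = Db, Ab–C–Eb = Ab, F–Ab–C = Fm and Gb–Bb–Db = Gb are diatonic. But Fb–Ab–Cb is foreign: the diatonic iii on degree 3 is Fm, whereas Fb comes from Db minor. It is labeled bIII.

bIII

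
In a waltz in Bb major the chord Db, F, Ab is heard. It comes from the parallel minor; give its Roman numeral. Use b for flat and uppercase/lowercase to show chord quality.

bIII

In Bb major scale degree 3 is D; Db is its lowered form, from Bb minor. Diatonically Bb major has Dm (iii) on that degree; Db–F–Ab is instead the major chord native to Bb minor, so it takes the label bIII.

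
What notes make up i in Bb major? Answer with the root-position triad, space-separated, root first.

Bb Db F

The root, Bb, is scale degree 1 — the same note in Bb major and Bb minor; only the chord quality changes. Building the minor chord from the parallel minor on Bb: Bb–Db–F.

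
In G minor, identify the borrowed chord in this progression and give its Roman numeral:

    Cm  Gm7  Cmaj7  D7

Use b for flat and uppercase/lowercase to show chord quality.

IVmaj7

G minor has the diatonic set Gm, Adim, Bb, Cm, D, Eb, F (with V from harmonic minor). Of the given chords, Cm, Gm7 and D7 are diatonic. But Cmaj7 (C–E–G–B) is foreign: the diatonic iv on degree 4 is Cm, whereas Cmaj7 comes from G major. It is labeled IVmaj7.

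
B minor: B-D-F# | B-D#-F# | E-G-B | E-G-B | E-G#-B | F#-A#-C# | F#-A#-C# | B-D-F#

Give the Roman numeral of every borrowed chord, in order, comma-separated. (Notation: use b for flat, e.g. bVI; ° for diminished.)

I, IV

The diatonic triads in B minor (with V from harmonic minor) are Bm, C#dim, D, Em, F#, G, A. B–D–F# = Bm, E–G–B = Em and F#–A#–C# = F# are all diatonic. B–D#–F# is not: scale degree 1 in B minor carries Bm (i). In B major the chord on that degree is B, so here it functions as I, borrowed from the parallel major. E–G#–B is not: scale degree 4 in B minor carries Em (iv). In B major the chord on that degree is E, so here it functions as IV, borrowed from the parallel major.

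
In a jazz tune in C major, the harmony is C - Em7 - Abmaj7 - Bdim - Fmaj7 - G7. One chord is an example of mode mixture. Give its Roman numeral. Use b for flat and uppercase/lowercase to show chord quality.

C major has the diatonic set C, Dm, Em, F, G, Am, Bdim. C, Em7, Bdim, Fmaj7 and G7 all belong to that set. But Abmaj7 (Ab–C–Eb–G) is foreign: the diatonic vi on degree 6 is Am, whereas Abmaj7 comes from C minor. It is labeled bVImaj7.

bVImaj7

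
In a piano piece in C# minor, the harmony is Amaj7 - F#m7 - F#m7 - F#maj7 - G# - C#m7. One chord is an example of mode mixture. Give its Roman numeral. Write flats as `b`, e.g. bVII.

IVmaj7

The diatonic triads in C# minor (with V from harmonic minor) are C#m, D#dim, E, F#m, G#, A, B. Of the given chords, Amaj7, F#m7, G# and C#m7 are diatonic. F#maj7 (F#–A#–C#–E#) is not: scale degree 4 in C# minor carries F#m (iv). In C# major the chord on that degree is F#maj7, so here it functions as IVmaj7, borrowed from the parallel major.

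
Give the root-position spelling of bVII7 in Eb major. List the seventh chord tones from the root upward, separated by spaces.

Scale degree 7 in Eb major is D. bVII7 uses the lowered form, Db, taken from Eb minor. Stacking thirds in Eb minor on Db gives Db–F–Ab–Cb.

Db F Ab Cb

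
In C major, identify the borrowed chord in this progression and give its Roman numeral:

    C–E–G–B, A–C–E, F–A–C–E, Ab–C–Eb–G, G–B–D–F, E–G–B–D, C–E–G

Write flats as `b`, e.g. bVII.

The diatonic triads in C major are C, Dm, Em, F, G, Am, Bdim. Of the given chords, C–E–G–B = Cmaj7, A–C–E = Am, F–A–C–E = Fmaj7, G–B–D–F = G7, E–G–B–D = Em7 and C–E–G = C are diatonic. But Ab–C–Eb–G is foreign: the diatonic vi on degree 6 is Am, whereas Abmaj7 comes from C minor. It is labeled bVImaj7.

bVImaj7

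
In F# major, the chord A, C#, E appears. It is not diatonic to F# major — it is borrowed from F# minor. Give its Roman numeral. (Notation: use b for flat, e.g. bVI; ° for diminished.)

The root A is the lowered 3rd scale degree — diatonically F# major has A# there. A–C#–E is a major chord — the form found in F# minor, not the diatonic iii (A#m). Borrowed into F# major it is written bIII.

bIII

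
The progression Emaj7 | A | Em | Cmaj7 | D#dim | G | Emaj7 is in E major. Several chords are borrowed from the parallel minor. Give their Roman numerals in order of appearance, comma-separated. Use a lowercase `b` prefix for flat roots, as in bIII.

The diatonic triads in E major are E, F#m, G#m, A, B, C#m, D#dim. Emaj7, A and D#dim are all diatonic. But Em (E–G–B) is foreign: the diatonic I on degree 1 is E, whereas Em comes from E minor. It is labeled i. Cmaj7 (C–E–G–B) doesn't fit — on degree 6 E major would have C#m (vi). Cmaj7 is the degree-6 chord of E minor, so it is the borrowed bVImaj7. G (G–B–D) doesn't fit — on degree 3 E major would have G#m (iii). G is the degree-3 chord of E minor, so it is the borrowed bIII.

i, bVImaj7, bIII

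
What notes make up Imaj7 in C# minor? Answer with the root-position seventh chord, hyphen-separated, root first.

Imaj7 is built on scale degree 1, which is C# in both C# minor and its parallel. In C# major the chord on C# is C#–E#–G#–B#.

C#-E#-G#-B#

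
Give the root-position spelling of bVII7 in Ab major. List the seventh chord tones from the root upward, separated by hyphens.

Gb-Bb-Db-Fb

bVII7 is built on the lowered scale degree 7. In Ab major degree 7 is G; lowered it becomes Gb. Building the dominant-seventh chord from the parallel minor on Gb: Gb–Bb–Db–Fb.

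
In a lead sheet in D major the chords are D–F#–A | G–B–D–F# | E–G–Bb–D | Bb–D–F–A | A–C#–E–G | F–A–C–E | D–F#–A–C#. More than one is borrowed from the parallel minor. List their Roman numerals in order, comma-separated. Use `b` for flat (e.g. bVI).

In D major the diatonic chords are D, Em, F#m, G, A, Bm, C#dim. D–F#–A = D, G–B–D–F# = Gmaj7, A–C#–E–G = A7 and D–F#–A–C# = Dmaj7 are all diatonic. But E–G–Bb–D is foreign: the diatonic ii on degree 2 is Em, whereas Em7b5 comes from D minor. It is labeled iiø7. Bb–D–F–A is not: scale degree 6 in D major carries Bm (vi). In D minor the chord on that degree is Bbmaj7, so here it functions as bVImaj7, borrowed from the parallel minor. But F–A–C–E is foreign: the diatonic iii on degree 3 is F#m, whereas Fmaj7 comes from D minor. It is labeled bIIImaj7.

iiø7, bVImaj7, bIIImaj7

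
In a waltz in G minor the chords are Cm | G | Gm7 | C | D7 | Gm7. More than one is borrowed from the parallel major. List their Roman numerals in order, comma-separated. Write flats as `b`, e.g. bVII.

The diatonic triads in G minor (with V from harmonic minor) are Gm, Adim, Bb, Cm, D, Eb, F. Cm, Gm7 and D7 are all diatonic. G (G–B–D) is not: scale degree 1 in G minor carries Gm (i). In G major the chord on that degree is G, so here it functions as I, borrowed from the parallel major. C (C–E–G) is not: scale degree 4 in G minor carries Cm (iv). In G major the chord on that degree is C, so here it functions as IV, borrowed from the parallel major.

I, IV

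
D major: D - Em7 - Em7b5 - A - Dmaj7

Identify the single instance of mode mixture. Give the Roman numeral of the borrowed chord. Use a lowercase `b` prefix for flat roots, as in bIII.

iiø7

In D major the diatonic chords are D, Em, F#m, G, A, Bm, C#dim. D, Em7, A and Dmaj7 are all diatonic. Em7b5 (E–G–Bb–D) is not: scale degree 2 in D major carries Em (ii). In D minor the chord on that degree is Em7b5, so here it functions as iiø7, borrowed from the parallel minor.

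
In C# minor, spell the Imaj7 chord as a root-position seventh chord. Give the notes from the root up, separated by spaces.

C# E# G# B#

The root, C#, is scale degree 1 — the same note in C# minor and C# major; only the chord quality changes. In C# major the chord on C# is C#–E#–G#–B#.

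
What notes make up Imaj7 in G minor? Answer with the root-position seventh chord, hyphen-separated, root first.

G-B-D-F#

Imaj7 is built on scale degree 1, which is G in both G minor and its parallel. In G major the chord on G is G–B–D–F#.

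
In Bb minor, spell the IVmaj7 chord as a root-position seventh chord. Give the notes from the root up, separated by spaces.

IVmaj7 is built on scale degree 4, which is Eb in both Bb minor and its parallel. In Bb major the chord on Eb is Eb–G–Bb–D.

Eb G Bb D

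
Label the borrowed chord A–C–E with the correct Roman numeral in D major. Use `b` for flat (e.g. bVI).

v

The root A is the diatonic 5th degree of D major; the borrowing shows in the chord quality. The diatonic chord on degree 5 would be A (V), but A–C–E is the minor chord from D minor. As a borrowed chord it is labeled v.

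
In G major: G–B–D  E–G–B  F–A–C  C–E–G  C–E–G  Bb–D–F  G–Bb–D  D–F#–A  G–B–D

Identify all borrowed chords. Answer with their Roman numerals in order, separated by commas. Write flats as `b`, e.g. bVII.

The diatonic triads in G major are G, Am, Bm, C, D, Em, F#dim. Of the given chords, G–B–D = G, E–G–B = Em, C–E–G = C and D–F#–A = D are diatonic. F–A–C is not: scale degree 7 in G major carries F#dim (vii°). In G minor the chord on that degree is F, so here it functions as bVII, borrowed from the parallel minor. Bb–D–F doesn't fit — on degree 3 G major would have Bm (iii). Bb is the degree-3 chord of G minor, so it is the borrowed bIII. But G–Bb–D is foreign: the diatonic I on degree 1 is G, whereas Gm comes from G minor. It is labeled i.

bVII, bIII, i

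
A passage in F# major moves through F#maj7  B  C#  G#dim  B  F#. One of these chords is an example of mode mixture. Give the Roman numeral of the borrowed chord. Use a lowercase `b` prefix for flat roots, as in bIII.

ii°

F# major has the diatonic set F#, G#m, A#m, B, C#, D#m, E#dim. F#maj7, B, C# and F# all belong to that set. G#dim (G#–B–D) is not: scale degree 2 in F# major carries G#m (ii). In F# minor the chord on that degree is G#dim, so here it functions as ii°, borrowed from the parallel minor.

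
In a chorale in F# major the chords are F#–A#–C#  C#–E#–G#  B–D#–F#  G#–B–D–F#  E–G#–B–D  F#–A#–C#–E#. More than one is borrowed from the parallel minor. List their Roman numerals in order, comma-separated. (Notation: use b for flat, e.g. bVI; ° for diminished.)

iiø7, bVII7

F# major has the diatonic set F#, G#m, A#m, B, C#, D#m, E#dim. F#–A#–C# = F#, C#–E#–G# = C#, B–D#–F# = B and F#–A#–C#–E# = F#maj7 all belong to that set. But G#–B–D–F# is foreign: the diatonic ii on degree 2 is G#m, whereas G#m7b5 comes from F# minor. It is labeled iiø7. But E–G#–B–D is foreign: the diatonic vii° on degree 7 is E#dim, whereas E7 comes from F# minor. It is labeled bVII7.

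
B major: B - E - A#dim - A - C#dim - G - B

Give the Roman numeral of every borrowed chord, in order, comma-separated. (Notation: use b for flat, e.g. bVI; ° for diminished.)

The diatonic triads in B major are B, C#m, D#m, E, F#, G#m, A#dim. B, E and A#dim are all diatonic. A (A–C#–E) doesn't fit — on degree 7 B major would have A#dim (vii°). A is the degree-7 chord of B minor, so it is the borrowed bVII. C#dim (C#–E–G) is not: scale degree 2 in B major carries C#m (ii). In B minor the chord on that degree is C#dim, so here it functions as ii°, borrowed from the parallel minor. G (G–B–D) doesn't fit — on degree 6 B major would have G#m (vi). G is the degree-6 chord of B minor, so it is the borrowed bVI.

bVII, ii°, bVI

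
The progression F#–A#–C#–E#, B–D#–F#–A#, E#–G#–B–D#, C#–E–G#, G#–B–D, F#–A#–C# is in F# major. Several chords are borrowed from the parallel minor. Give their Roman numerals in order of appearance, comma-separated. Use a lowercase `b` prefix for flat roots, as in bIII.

The diatonic triads in F# major are F#, G#m, A#m, B, C#, D#m, E#dim. Of the given chords, F#–A#–C#–E# = F#maj7, B–D#–F#–A# = Bmaj7, E#–G#–B–D# = E#m7b5 and F#–A#–C# = F# are diatonic. C#–E–G# is not: scale degree 5 in F# major carries C# (V). In F# minor the chord on that degree is C#m, so here it functions as v, borrowed from the parallel minor. G#–B–D doesn't fit — on degree 2 F# major would have G#m (ii). G#dim is the degree-2 chord of F# minor, so it is the borrowed ii°.

v, ii°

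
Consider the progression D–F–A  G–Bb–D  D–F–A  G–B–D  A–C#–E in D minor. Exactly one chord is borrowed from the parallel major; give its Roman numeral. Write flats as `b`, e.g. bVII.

The diatonic triads in D minor (with V from harmonic minor) are Dm, Edim, F, Gm, A, Bb, C. Of the given chords, D–F–A = Dm, G–Bb–D = Gm and A–C#–E = A are diatonic. G–B–D doesn't fit — on degree 4 D minor would have Gm (iv). G is the degree-4 chord of D major, so it is the borrowed IV.

IV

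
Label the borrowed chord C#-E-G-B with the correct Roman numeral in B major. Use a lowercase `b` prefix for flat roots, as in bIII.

iiø7

The root C# is the diatonic 2nd degree of B major; the borrowing shows in the chord quality. C#–E–G–B is a half-diminished-seventh chord — the form found in B minor, not the diatonic ii (C#m). Borrowed into B major it is written iiø7.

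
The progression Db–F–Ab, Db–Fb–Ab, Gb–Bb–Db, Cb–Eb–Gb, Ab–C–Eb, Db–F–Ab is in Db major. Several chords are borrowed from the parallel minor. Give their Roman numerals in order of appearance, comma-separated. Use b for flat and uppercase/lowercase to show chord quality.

i, bVII

In Db major the diatonic chords are Db, Ebm, Fm, Gb, Ab, Bbm, Cdim. Db–F–Ab = Db, Gb–Bb–Db = Gb and Ab–C–Eb = Ab are all diatonic. Db–Fb–Ab is not: scale degree 1 in Db major carries Db (I). In Db minor the chord on that degree is Dbm, so here it functions as i, borrowed from the parallel minor. Cb–Eb–Gb doesn't fit — on degree 7 Db major would have Cdim (vii°). Cb is the degree-7 chord of Db minor, so it is the borrowed bVII.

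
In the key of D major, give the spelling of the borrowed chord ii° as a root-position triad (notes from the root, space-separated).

E G Bb

ii° is built on scale degree 2, which is E in both D major and its parallel. In D minor the chord on E is E–G–Bb.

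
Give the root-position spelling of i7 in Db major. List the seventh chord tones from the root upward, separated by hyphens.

Db-Fb-Ab-Cb

The root, Db, is scale degree 1 — the same note in Db major and Db minor; only the chord quality changes. In Db minor the chord on Db is Db–Fb–Ab–Cb.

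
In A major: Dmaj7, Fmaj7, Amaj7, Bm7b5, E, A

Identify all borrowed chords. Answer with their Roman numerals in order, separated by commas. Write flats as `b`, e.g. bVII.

In A major the diatonic chords are A, Bm, C#m, D, E, F#m, G#dim. Dmaj7, Amaj7, E and A are all diatonic. But Fmaj7 (F–A–C–E) is foreign: the diatonic vi on degree 6 is F#m, whereas Fmaj7 comes from A minor. It is labeled bVImaj7. But Bm7b5 (B–D–F–A) is foreign: the diatonic ii on degree 2 is Bm, whereas Bm7b5 comes from A minor. It is labeled iiø7.

bVImaj7, iiø7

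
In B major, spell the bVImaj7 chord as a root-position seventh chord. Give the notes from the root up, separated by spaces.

Scale degree 6 in B major is G#. bVImaj7 uses the lowered form, G, taken from B minor. In B minor the chord on G is G–B–D–F#.

G B D F#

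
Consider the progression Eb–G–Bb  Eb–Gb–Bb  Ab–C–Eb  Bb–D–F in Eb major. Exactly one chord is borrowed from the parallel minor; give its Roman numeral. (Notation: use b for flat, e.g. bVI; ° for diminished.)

i

The diatonic triads in Eb major are Eb, Fm, Gm, Ab, Bb, Cm, Ddim. Eb–G–Bb = Eb, Ab–C–Eb = Ab and Bb–D–F = Bb are all diatonic. But Eb–Gb–Bb is foreign: the diatonic I on degree 1 is Eb, whereas Ebm comes from Eb minor. It is labeled i.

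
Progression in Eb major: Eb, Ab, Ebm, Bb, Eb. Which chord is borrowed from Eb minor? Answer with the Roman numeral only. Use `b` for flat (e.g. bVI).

i

In Eb major the diatonic chords are Eb, Fm, Gm, Ab, Bb, Cm, Ddim. Eb, Ab and Bb are all diatonic. Ebm (Eb–Gb–Bb) is not: scale degree 1 in Eb major carries Eb (I). In Eb minor the chord on that degree is Ebm, so here it functions as i, borrowed from the parallel minor.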